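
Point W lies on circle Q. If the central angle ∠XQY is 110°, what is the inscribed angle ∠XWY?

An inscribed angle intercepts an arc from a point on the circle, while the central angle intercepts the same arc from the center.
The inscribed angle is always half the central angle: 110° / 2 = 55°.

55°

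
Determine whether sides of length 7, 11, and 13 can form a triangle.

For three segments to close into a triangle, no single side can be as long as the other two combined.
The longest side is 13, and 7 + 11 = 18 > 13.
A triangle can be formed.

Yes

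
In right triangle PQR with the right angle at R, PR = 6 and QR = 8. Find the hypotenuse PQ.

PQ = sqrt(6^2 + 8^2) = sqrt(100) = 10

10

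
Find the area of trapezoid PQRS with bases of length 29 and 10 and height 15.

Area of a trapezoid = (base1 + base2) * height / 2
Area = (29 + 10) * 15 / 2
Area = 39 * 15 / 2
Area = 585 / 2
Area = 585/2

585/2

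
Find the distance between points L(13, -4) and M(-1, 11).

d = sqrt((-1 - 13)^2 + (11 - -4)^2)
d = sqrt(-14^2 + 15^2)
d = sqrt(196 + 225)
d = sqrt(421)

sqrt(421)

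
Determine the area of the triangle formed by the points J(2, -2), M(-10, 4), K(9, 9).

Shoelace: Area = (1/2)|2(4-9) + -10(9--2) + 9(-2-4)| = (1/2)(174) = 87

87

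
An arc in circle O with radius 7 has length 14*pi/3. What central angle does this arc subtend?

θ = 360 × 14*pi/3 / (2π × 7) = 120° (rearranging arc length formula).

120°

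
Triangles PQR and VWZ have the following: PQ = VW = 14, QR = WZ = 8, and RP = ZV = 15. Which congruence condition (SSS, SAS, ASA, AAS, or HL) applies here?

Consider the given information: PQ = VW = 14, QR = WZ = 8, and RP = ZV = 15
This is not ASA or HL: ASA requires two angles and the side between them. HL only applies to right triangles with matching hypotenuse and leg.
The correct criterion is SSS. All three pairs of corresponding sides are equal (Side-Side-Side).

SSS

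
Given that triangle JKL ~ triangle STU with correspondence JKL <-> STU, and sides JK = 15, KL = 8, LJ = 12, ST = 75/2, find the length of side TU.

Similar triangles have proportional sides. Setting up the proportion:
ST / JK = TU / KL
75/2 / 15 = TU / 8
TU = 8 * 75/2 / 15 = 20.

20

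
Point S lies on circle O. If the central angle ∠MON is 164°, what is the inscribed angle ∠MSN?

By the inscribed angle theorem, the inscribed angle is half the central angle.
Inscribed angle = 164° / 2 = 82°

82°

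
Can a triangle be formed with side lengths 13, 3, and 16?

Check the triangle inequality: 13 + 3 = 16 ≤ 16.
Since the sum of two sides does not exceed the third, no triangle can be formed.

No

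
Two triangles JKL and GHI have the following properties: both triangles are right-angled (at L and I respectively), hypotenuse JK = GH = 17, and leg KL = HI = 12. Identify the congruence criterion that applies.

The given information matches HL: The hypotenuse and one leg of two right triangles are equal (Hypotenuse-Leg).

HL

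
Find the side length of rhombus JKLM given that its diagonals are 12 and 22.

Half-diagonals are 6 and 11. side = sqrt(6^2 + 11^2) = sqrt(157)

sqrt(157)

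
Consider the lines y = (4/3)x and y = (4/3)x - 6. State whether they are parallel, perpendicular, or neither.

Slope of line 1: m1 = 4/3
Slope of line 2: m2 = 4/3
Since m1 = m2 = 4/3, the lines are parallel.

Parallel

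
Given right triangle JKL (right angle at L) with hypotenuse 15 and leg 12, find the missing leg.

By the Pythagorean theorem: KL^2 = JK^2 - JL^2
KL^2 = 15^2 - 12^2 = 225 - 144 = 81
KL = sqrt(81) = 9

9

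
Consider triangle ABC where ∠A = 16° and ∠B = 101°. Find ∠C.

angle C = 180 - 16 - 101 = 63 degrees.

63 degrees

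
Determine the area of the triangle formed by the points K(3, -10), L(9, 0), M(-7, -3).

Using the Shoelace formula for a triangle:
Area = (1/2)|x0(y1 - y2) + x1(y2 - y0) + x2(y0 - y1)|
Area = (1/2)|3(0 - -3) + 9(-3 - -10) + -7(-10 - 0)|
Area = (1/2)|9 + 63 + 70|
Area = (1/2)|142|
Area = (1/2)(142)
Area = 71

71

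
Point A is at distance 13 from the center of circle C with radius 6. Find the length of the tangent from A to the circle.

tangent = √(d² - r²) = √(13² - 6²) = √(169 - 36) = √133 = sqrt(133)

sqrt(133)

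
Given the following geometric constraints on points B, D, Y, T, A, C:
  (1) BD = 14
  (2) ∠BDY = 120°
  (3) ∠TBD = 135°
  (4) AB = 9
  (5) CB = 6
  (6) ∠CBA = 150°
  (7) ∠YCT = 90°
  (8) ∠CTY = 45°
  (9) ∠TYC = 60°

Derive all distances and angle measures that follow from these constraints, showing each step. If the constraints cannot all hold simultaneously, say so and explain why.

These constraints are not satisfiable: (7), (8) and (9) are the three interior angles of triangle YCT, which must sum to 180°, but 90° + 45° + 60° = 195°. No planar figure meets all of them, so nothing further can be derived.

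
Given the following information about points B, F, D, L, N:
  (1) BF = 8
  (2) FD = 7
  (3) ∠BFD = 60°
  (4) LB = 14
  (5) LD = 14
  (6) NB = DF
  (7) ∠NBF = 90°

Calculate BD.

Step 1: By the law of cosines on triangle BFD: BD² = 8² + 7² − 2·8·7·cos(60°) = 57, so BD = √57.

Therefore, the length of BD = √57.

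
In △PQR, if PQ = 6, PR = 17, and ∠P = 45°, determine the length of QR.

Law of cosines: QR^2 = 6^2 + 17^2 - 2(6)(17)cos(45°) = 325 - 102*sqrt(2), so QR = sqrt(325 - 102*sqrt(2)).

sqrt(325 - 102*sqrt(2))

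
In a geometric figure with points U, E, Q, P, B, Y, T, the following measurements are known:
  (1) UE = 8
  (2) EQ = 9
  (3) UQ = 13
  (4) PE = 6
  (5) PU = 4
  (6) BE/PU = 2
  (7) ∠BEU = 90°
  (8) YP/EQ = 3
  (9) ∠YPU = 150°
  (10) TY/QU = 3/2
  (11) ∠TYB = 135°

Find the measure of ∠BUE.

From the given relations: BE = 2·PU = 2·4 = 8.
Step 1: By the law of cosines on triangle UEB: UB² = 8² + 8² − 2·8·8·cos(90°) = 128, so UB = 8·√2.
Step 2: By the inverse law of cosines on triangle BUE: cos(∠BUE) = ((8·√2)² + 8² − 8²) / (2·8·√2·8) = 128/181.02 = 0.7071, so ∠BUE = 45°.

Therefore, the measure of angle ∠BUE = 45°.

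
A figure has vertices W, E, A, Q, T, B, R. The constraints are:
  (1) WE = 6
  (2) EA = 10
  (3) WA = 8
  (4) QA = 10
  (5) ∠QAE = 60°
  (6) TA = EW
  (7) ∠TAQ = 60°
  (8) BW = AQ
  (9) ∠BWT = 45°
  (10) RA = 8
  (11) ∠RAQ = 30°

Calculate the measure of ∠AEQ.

Step 1: By the law of cosines on triangle EAQ: EQ² = 10² + 10² − 2·10·10·cos(60°) = 100, so EQ = 10.
Step 2: By the inverse law of cosines on triangle AEQ: cos(∠AEQ) = (10² + 10² − 10²) / (2·10·10) = 100/200 = 0.5, so ∠AEQ = 60°.

Therefore, the measure of angle ∠AEQ = 60°.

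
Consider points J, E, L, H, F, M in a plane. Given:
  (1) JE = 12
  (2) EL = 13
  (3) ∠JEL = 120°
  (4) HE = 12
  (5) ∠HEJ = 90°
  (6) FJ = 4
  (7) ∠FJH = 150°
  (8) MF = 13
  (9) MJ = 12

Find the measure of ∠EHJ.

Step 1: By the law of cosines on triangle HEJ: HJ² = 12² + 12² − 2·12·12·cos(90°) = 288, so HJ = 12·√2.
Step 2: By the inverse law of cosines on triangle EHJ: cos(∠EHJ) = (12² + (12·√2)² − 12²) / (2·12·12·√2) = 288/407.29 = 0.7071, so ∠EHJ = 45°.

Therefore, the measure of angle ∠EHJ = 45°.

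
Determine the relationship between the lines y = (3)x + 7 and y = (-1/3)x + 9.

Slope of line 1: m1 = 3
Slope of line 2: m2 = -1/3
m1 * m2 = (3) * (-1/3) = -1 = -1, so the lines are perpendicular.

Perpendicular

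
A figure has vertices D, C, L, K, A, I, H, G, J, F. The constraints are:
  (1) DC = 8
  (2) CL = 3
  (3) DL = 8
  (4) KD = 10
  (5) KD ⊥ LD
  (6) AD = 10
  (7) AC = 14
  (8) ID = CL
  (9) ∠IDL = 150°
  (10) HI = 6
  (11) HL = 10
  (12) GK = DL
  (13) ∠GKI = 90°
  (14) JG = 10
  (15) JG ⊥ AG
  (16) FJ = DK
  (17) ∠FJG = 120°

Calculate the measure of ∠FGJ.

From the given relations: FJ = DK = 10.
Step 1: By the law of cosines on triangle GJF: GF² = 10² + 10² − 2·10·10·cos(120°) = 300, so GF = 10·√3.
Step 2: By the inverse law of cosines on triangle FGJ: cos(∠FGJ) = ((10·√3)² + 10² − 10²) / (2·10·√3·10) = 300/346.41 = 0.866, so ∠FGJ = 30°.

Therefore, the measure of angle ∠FGJ = 30°.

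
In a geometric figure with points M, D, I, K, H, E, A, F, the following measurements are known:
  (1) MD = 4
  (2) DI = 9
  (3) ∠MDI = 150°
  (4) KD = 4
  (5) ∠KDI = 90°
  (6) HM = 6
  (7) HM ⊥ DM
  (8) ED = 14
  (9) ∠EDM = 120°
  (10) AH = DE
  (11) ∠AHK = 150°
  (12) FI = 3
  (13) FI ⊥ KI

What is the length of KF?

Step 1: By the law of cosines on triangle KDI: KI² = 4² + 9² − 2·4·9·cos(90°) = 97, so KI = √97.
Step 2: By the law of cosines on triangle KIF: KF² = √97² + 3² − 2·√97·3·cos(90°) = 106, so KF = √106.

Therefore, the length of KF = √106.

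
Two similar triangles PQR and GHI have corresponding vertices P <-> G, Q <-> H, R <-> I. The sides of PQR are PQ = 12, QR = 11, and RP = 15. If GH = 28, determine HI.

k = 28/12 = 7/3. HI = 7/3 * 11 = 77/3.

77/3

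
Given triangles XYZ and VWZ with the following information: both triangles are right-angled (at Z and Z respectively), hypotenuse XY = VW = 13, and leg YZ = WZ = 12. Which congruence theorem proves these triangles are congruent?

The given information provides:
both triangles are right-angled (at Z and Z respectively), hypotenuse XY = VW = 13, and leg YZ = WZ = 12
This matches the HL congruence theorem.
The hypotenuse and one leg of two right triangles are equal (Hypotenuse-Leg).

HL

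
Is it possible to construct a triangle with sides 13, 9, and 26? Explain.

The longest side is 26. The other two sides sum to 9 + 13 = 22.
Since 22 ≤ 26, the two shorter sides cannot reach around to close the triangle.

No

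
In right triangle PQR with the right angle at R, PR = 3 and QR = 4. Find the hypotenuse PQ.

PQ = sqrt(3^2 + 4^2) = sqrt(25) = 5

5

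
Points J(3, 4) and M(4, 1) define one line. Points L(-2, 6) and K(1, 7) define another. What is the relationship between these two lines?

Slope of line 1: m1 = (1 - 4)/(4 - 3) = -3/1 = -3
Slope of line 2: m2 = (7 - 6)/(1 - -2) = 1/3 = 1/3
m1 * m2 = (-3) * (1/3) = -1 = -1, so the lines are perpendicular.

Perpendicular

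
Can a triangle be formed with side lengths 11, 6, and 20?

Check the triangle inequality: 11 + 6 = 17 ≤ 20.
Since the sum of two sides does not exceed the third, no triangle can be formed.

No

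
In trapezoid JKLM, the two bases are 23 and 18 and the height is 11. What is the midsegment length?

The midsegment of a trapezoid = (base1 + base2) / 2
midsegment = (23 + 18) / 2
midsegment = 41 / 2
midsegment = 41/2

41/2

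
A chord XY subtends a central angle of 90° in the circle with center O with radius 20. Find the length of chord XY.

Drop a perpendicular from the center to the chord, bisecting both the chord and the central angle.
Each half-chord = r sin(θ/2) = 20 sin(45°).
The full chord = 2 × 20 × sin(45°) = 20*sqrt(2).

20*sqrt(2)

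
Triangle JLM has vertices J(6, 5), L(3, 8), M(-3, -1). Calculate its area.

The Shoelace formula computes the area from vertex coordinates by summing cross products.
For vertices (6,5), (3,8), (-3,-1):
Signed sum = 6*8 - 3*5 + 3*-1 - -3*8 + -3*5 - 6*-1
= 33 + 21 + -9 = 45
Area = (1/2)|45| = 45/2.

45/2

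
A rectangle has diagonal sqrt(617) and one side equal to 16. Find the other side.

The diagonal of a rectangle forms a right triangle with the two sides.
Rearranging the Pythagorean theorem: missing side = sqrt(d^2 - known^2).
= sqrt(617 - 256) = sqrt(361) = 19.

19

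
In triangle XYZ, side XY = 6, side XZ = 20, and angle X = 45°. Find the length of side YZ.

Law of cosines: YZ^2 = 6^2 + 20^2 - 2(6)(20)cos(45°) = 436 - 120*sqrt(2), so YZ = 2*sqrt(109 - 30*sqrt(2)).

2*sqrt(109 - 30*sqrt(2))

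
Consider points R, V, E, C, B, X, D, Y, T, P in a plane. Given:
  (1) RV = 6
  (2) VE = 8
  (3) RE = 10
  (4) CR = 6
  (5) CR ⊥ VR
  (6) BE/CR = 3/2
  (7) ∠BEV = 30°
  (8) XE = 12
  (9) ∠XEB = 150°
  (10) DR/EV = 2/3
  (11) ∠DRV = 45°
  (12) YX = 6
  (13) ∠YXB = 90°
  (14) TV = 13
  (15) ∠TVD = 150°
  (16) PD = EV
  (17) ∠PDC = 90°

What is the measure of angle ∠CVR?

Step 1: By the law of cosines on triangle VRC: VC² = 6² + 6² − 2·6·6·cos(90°) = 72, so VC = 6·√2.
Step 2: By the inverse law of cosines on triangle CVR: cos(∠CVR) = ((6·√2)² + 6² − 6²) / (2·6·√2·6) = 72/101.82 = 0.7071, so ∠CVR = 45°.

Therefore, the measure of angle ∠CVR = 45°.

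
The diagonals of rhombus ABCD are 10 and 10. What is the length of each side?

In a rhombus, the diagonals bisect each other perpendicularly, creating four congruent right triangles.
Each triangle has legs 5 (half of 10) and 5 (half of 10).
The hypotenuse of each right triangle is a side of the rhombus:
side = sqrt(5^2 + 5^2) = sqrt(50) = 5*sqrt(2)

5*sqrt(2)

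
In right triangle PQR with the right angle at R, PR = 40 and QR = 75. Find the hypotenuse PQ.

PQ = sqrt(40^2 + 75^2) = sqrt(7225) = 85

85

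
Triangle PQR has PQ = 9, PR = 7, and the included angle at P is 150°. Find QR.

When two sides and the included angle are known, the law of cosines gives the third side.
c^2 = a^2 + b^2 - 2ab cos(C) generalizes the Pythagorean theorem to non-right triangles.
Here: QR^2 = 81 + 49 - 126*(-sqrt(3)/2) = 63*sqrt(3) + 130
QR = sqrt(63*sqrt(3) + 130)

sqrt(63*sqrt(3) + 130)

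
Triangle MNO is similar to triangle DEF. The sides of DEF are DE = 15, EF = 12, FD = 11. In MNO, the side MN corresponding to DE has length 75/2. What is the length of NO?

k = 75/2/15 = 5/2. NO = 5/2 * 12 = 30.

30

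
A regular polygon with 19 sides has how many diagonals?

Each of the 19 vertices connects to 16 non-adjacent vertices via diagonals.
Total connections = 19 × 16 = 304, but each diagonal is counted twice.
Number of diagonals = 304 / 2 = 152.

152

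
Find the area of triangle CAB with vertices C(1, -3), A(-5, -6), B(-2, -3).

Shoelace: Area = (1/2)|1(-6--3) + -5(-3--3) + -2(-3--6)| = (1/2)(9) = 9/2

9/2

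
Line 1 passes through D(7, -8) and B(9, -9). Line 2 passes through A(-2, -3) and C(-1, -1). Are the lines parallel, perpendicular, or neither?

Slope of line 1: m1 = (-9 - -8)/(9 - 7) = -1/2 = -1/2
Slope of line 2: m2 = (-1 - -3)/(-1 - -2) = 2/1 = 2
m1 * m2 = -1, so perpendicular.

Perpendicular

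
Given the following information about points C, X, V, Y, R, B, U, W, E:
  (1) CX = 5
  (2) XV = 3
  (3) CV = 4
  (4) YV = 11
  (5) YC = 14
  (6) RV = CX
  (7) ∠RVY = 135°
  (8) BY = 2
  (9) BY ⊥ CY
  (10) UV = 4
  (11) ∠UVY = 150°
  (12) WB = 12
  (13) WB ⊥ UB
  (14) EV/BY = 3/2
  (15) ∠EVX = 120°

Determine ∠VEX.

From the given relations: EV = 3/2·BY = 3/2·2 = 3.
Step 1: By the law of cosines on triangle EVX: EX² = 3² + 3² − 2·3·3·cos(120°) = 27, so EX = 3·√3.
Step 2: By the inverse law of cosines on triangle VEX: cos(∠VEX) = (3² + (3·√3)² − 3²) / (2·3·3·√3) = 27/31.18 = 0.866, so ∠VEX = 30°.

Therefore, the measure of angle ∠VEX = 30°.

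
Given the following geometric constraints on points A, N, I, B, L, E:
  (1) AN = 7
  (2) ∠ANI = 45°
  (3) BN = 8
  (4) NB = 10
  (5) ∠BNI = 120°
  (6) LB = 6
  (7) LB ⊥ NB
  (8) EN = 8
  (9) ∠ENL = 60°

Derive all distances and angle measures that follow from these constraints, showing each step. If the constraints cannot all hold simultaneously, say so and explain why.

These constraints are not satisfiable: (3) BN = 8 and (4) NB = 10 assign two different lengths to the same segment. No planar figure meets all of them, so nothing further can be derived.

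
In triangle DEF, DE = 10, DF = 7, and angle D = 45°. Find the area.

When two sides and the included angle are known, the area formula is (1/2)ab sin(C).
The height from one side to the opposite vertex is 7 sin(45°) = 7*sqrt(2)/2.
Area = (1/2) * 10 * 7*sqrt(2)/2 = 35*sqrt(2)/2.

35*sqrt(2)/2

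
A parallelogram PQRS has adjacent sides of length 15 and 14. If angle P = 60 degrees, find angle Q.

Opposite sides of a parallelogram are parallel, so consecutive angles form co-interior angles on a transversal.
Co-interior angles sum to 180°, giving angle Q = 180 - 60 = 120 degrees.

120 degrees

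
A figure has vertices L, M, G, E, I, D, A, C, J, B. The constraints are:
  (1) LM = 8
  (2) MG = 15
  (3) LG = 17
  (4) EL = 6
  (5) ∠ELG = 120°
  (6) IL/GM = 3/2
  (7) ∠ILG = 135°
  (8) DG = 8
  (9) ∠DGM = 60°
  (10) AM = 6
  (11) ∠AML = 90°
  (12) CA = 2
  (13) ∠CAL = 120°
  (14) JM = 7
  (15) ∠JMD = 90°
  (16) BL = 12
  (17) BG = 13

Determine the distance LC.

Step 1: By the law of cosines on triangle LMA: LA² = 8² + 6² − 2·8·6·cos(90°) = 100, so LA = 10.
Step 2: By the law of cosines on triangle LAC: LC² = 10² + 2² − 2·10·2·cos(120°) = 124, so LC = 2·√31.

Therefore, the length of LC = 2·√31.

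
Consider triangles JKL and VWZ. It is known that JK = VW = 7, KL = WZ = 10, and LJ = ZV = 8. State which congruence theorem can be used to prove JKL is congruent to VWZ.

The given information provides:
JK = VW = 7, KL = WZ = 10, and LJ = ZV = 8
This matches the SSS congruence theorem.
All three pairs of corresponding sides are equal (Side-Side-Side).

SSS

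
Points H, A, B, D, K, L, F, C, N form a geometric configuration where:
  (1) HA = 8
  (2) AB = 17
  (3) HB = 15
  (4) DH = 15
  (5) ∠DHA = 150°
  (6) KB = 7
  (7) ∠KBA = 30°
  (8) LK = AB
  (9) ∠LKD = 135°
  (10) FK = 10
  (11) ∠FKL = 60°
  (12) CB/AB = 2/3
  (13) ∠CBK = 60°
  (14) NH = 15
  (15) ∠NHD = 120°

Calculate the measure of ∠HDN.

Step 1: By the law of cosines on triangle DHN: DN² = 15² + 15² − 2·15·15·cos(120°) = 675, so DN = 15·√3.
Step 2: By the inverse law of cosines on triangle HDN: cos(∠HDN) = (15² + (15·√3)² − 15²) / (2·15·15·√3) = 675/779.42 = 0.866, so ∠HDN = 30°.

Therefore, the measure of angle ∠HDN = 30°.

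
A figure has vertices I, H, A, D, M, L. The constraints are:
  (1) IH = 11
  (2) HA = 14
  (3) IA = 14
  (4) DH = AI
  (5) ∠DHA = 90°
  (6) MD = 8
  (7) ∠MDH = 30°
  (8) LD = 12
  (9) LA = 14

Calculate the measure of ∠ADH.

From the given relations: DH = AI = 14.
Step 1: By the law of cosines on triangle DHA: DA² = 14² + 14² − 2·14·14·cos(90°) = 392, so DA = 14·√2.
Step 2: By the inverse law of cosines on triangle ADH: cos(∠ADH) = ((14·√2)² + 14² − 14²) / (2·14·√2·14) = 392/554.37 = 0.7071, so ∠ADH = 45°.

Therefore, the measure of angle ∠ADH = 45°.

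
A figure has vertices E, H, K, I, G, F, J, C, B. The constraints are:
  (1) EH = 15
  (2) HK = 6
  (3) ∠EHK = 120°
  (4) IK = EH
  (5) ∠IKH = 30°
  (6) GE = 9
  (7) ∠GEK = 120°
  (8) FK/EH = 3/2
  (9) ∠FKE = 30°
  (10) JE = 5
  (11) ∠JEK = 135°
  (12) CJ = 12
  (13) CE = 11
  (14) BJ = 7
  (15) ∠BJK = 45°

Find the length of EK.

Step 1: By the law of cosines on triangle EHK: EK² = 15² + 6² − 2·15·6·cos(120°) = 351, so EK = 3·√39.

Therefore, the length of EK = 3·√39.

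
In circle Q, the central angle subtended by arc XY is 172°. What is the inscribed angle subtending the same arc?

Inscribed angle = 172° / 2 = 86° (inscribed angle theorem).

86°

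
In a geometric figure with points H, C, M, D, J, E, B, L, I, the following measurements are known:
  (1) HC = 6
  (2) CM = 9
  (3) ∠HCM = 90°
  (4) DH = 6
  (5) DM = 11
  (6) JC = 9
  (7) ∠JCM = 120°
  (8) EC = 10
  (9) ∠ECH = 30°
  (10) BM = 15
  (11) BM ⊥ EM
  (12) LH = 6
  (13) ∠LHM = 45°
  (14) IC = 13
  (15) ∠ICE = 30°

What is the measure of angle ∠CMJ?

Step 1: By the law of cosines on triangle MCJ: MJ² = 9² + 9² − 2·9·9·cos(120°) = 243, so MJ = 9·√3.
Step 2: By the inverse law of cosines on triangle CMJ: cos(∠CMJ) = (9² + (9·√3)² − 9²) / (2·9·9·√3) = 243/280.59 = 0.866, so ∠CMJ = 30°.

Therefore, the measure of angle ∠CMJ = 30°.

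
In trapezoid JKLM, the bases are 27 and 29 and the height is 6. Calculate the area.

Area = (27 + 29) * 6 / 2 = 336 / 2 = 168

168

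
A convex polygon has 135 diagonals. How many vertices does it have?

Using d = n(n - 3)/2, we solve 135 = n(n - 3)/2.
So n(n - 3) = 270.
Testing n = 18: 18 * 15 = 270 = 270. Correct.
The polygon has 18 sides.

18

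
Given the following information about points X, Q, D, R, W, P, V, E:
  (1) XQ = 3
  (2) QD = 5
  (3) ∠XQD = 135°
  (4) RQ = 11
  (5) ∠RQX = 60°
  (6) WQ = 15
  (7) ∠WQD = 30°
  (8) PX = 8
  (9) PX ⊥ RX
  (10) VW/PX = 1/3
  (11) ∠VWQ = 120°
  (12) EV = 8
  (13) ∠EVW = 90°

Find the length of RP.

Step 1: By the law of cosines on triangle XQR: XR² = 3² + 11² − 2·3·11·cos(60°) = 97, so XR = √97.
Step 2: By the law of cosines on triangle RXP: RP² = √97² + 8² − 2·√97·8·cos(90°) = 161, so RP = √161.

Therefore, the length of RP = √161.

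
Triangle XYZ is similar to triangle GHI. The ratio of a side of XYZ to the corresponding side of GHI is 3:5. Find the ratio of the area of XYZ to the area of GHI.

The ratio of areas of similar triangles equals the square of the side ratio.
Side ratio = 3:5
Area ratio = (3/5)^2 = 9/25 = 9:25

9:25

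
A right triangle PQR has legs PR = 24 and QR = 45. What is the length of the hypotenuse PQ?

In a right triangle, the square of the hypotenuse equals the sum of the squares of the two legs.
The legs are 24 and 45, so the hypotenuse = sqrt(576 + 2025) = sqrt(2601) = 51.

51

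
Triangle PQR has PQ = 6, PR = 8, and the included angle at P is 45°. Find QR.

By the law of cosines: QR^2 = PQ^2 + PR^2 - 2*PQ*PR*cos(P)
QR^2 = 6^2 + 8^2 - 2*6*8*cos(45°)
QR^2 = 36 + 64 - 96*(sqrt(2)/2)
QR^2 = 100 - 48*sqrt(2)
QR = 2*sqrt(25 - 12*sqrt(2))

2*sqrt(25 - 12*sqrt(2))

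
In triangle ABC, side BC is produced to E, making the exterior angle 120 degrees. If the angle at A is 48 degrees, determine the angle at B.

The exterior angle theorem states that an exterior angle equals the sum of the two non-adjacent interior angles.
So 120 = 48 + angle B, which gives angle B = 120 - 48 = 72 degrees.

72 degrees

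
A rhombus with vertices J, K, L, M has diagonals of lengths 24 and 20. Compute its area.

Area = (24 * 20) / 2 = 480 / 2 = 240

240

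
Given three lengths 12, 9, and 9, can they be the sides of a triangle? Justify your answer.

Check all three triangle inequalities:
12 + 9 = 21 > 9 ✓
12 + 9 = 21 > 9 ✓
9 + 9 = 18 > 12 ✓
All conditions hold, so these sides form a valid triangle.

Yes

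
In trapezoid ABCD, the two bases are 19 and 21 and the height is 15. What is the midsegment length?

midsegment = (19 + 21) / 2 = 40 / 2 = 20

20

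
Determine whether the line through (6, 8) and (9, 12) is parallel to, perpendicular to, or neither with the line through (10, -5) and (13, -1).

Slope of line 1: m1 = (12 - 8)/(9 - 6) = 4/3 = 4/3
Slope of line 2: m2 = (-1 - -5)/(13 - 10) = 4/3 = 4/3
Two lines are parallel if and only if they have equal slopes (or both are vertical).
Here m1 = m2 = 4/3, confirming the lines are parallel.

Parallel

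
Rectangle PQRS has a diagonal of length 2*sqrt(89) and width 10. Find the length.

The diagonal of a rectangle forms a right triangle with the two sides.
Rearranging the Pythagorean theorem: missing side = sqrt(d^2 - known^2).
= sqrt(356 - 100) = sqrt(256) = 16.

16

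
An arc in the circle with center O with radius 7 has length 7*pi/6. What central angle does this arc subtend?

Arc length L = 2πr × θ/360, so θ = 360L / (2πr).
θ = 360 × 7*pi/6 / (2π × 7)
θ = 30°
θ = 30°

30°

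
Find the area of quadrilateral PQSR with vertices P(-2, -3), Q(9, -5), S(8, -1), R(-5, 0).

The Shoelace formula works by pairing each vertex with the next (cycling back to the first).
For each pair, compute x_i*y_(i+1) - x_(i+1)*y_i:
  (-2*-5 - 9*-3) = 37
  (9*-1 - 8*-5) = 31
  (8*0 - -5*-1) = -5
  (-5*-3 - -2*0) = 15
Taking half the absolute value of the total: Area = (1/2)(78) = 39.

39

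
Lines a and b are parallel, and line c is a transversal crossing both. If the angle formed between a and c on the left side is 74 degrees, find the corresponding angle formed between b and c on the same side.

Corresponding angles formed by parallel lines and a transversal are equal.
The given angle is 74 degrees.
The corresponding angle = 74 degrees.

74 degrees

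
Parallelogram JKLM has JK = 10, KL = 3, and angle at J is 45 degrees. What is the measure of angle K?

Opposite sides of a parallelogram are parallel, so consecutive angles form co-interior angles on a transversal.
Co-interior angles sum to 180°, giving angle K = 180 - 45 = 135 degrees.

135 degrees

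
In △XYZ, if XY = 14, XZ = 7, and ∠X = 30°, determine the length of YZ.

By the law of cosines: YZ^2 = XY^2 + XZ^2 - 2*XY*XZ*cos(X)
YZ^2 = 14^2 + 7^2 - 2*14*7*cos(30°)
YZ^2 = 196 + 49 - 196*(sqrt(3)/2)
YZ^2 = 245 - 98*sqrt(3)
YZ = 7*sqrt(5 - 2*sqrt(3))

7*sqrt(5 - 2*sqrt(3))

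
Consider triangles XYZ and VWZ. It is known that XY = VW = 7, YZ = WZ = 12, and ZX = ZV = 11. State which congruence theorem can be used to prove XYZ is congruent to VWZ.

The given information provides:
XY = VW = 7, YZ = WZ = 12, and ZX = ZV = 11
This matches the SSS congruence theorem.
All three pairs of corresponding sides are equal (Side-Side-Side).

SSS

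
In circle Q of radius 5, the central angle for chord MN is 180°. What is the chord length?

Chord length = 2r sin(θ/2)
= 2 × 5 × sin(180°/2)
= 2 × 5 × sin(90°)
= 10

10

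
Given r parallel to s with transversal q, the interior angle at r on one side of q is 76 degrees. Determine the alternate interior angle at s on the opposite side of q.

Alternate interior angles lie on opposite sides of the transversal, between the parallel lines.
By the alternate interior angle theorem, they are equal: 76 degrees.

76 degrees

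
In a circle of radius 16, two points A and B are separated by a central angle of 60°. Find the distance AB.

Drop a perpendicular from the center to the chord, bisecting both the chord and the central angle.
Each half-chord = r sin(θ/2) = 16 sin(30°).
The full chord = 2 × 16 × sin(30°) = 16.

16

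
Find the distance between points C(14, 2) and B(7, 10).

The horizontal distance is |7 - 14| = 7 and the vertical distance is |10 - 2| = 8.
By the Pythagorean theorem, d = sqrt(7^2 + 8^2) = sqrt(113).

sqrt(113)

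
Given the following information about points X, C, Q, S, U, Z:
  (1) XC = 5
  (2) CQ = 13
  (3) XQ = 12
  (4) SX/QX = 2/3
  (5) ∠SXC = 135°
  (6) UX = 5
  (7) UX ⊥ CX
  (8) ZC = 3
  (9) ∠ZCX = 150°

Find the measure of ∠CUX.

Step 1: By the law of cosines on triangle UXC: UC² = 5² + 5² − 2·5·5·cos(90°) = 50, so UC = 5·√2.
Step 2: By the inverse law of cosines on triangle CUX: cos(∠CUX) = ((5·√2)² + 5² − 5²) / (2·5·√2·5) = 50/70.71 = 0.7071, so ∠CUX = 45°.

Therefore, the measure of angle ∠CUX = 45°.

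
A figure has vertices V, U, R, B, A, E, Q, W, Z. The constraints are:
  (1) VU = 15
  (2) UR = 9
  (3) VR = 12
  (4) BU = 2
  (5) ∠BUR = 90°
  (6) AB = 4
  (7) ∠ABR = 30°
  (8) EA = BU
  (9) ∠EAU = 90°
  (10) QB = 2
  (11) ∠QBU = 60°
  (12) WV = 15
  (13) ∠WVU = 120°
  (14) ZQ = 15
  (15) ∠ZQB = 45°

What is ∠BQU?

Step 1: By the law of cosines on triangle QBU: QU² = 2² + 2² − 2·2·2·cos(60°) = 4, so QU = 2.
Step 2: By the inverse law of cosines on triangle BQU: cos(∠BQU) = (2² + 2² − 2²) / (2·2·2) = 4/8 = 0.5, so ∠BQU = 60°.

Therefore, the measure of angle ∠BQU = 60°.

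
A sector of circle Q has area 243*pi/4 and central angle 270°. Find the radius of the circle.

Sector area A = πr² × θ/360, so r² = 360A / (πθ).
r² = 360 × 243*pi/4 / (π × 270)
r² = 81
r = 9

9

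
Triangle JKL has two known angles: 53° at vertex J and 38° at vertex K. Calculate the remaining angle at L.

angle L = 180 - 53 - 38 = 89 degrees.

89 degrees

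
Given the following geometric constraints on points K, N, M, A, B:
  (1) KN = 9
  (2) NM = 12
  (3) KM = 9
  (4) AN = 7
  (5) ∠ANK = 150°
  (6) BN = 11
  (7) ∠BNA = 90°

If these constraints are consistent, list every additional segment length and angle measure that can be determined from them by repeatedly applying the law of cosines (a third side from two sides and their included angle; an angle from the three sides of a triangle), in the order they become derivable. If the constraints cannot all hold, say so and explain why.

The constraints are consistent. Derivable facts, in order:
After 1 step:
- AB = √170
- KA ≈ 15.46
- ∠KMN = 48.19°
- ∠KNM = 48.19°
- ∠MKN = 83.62°
After 2 steps:
- ∠ABN = 32.47°
- ∠AKN = 13.08°
- ∠BAN = 57.53°
- ∠KAN = 16.92°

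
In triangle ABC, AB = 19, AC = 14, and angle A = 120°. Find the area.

When two sides and the included angle are known, the area formula is (1/2)ab sin(C).
The height from one side to the opposite vertex is 14 sin(120°) = 7*sqrt(3).
Area = (1/2) * 19 * 7*sqrt(3) = 133*sqrt(3)/2.

133*sqrt(3)/2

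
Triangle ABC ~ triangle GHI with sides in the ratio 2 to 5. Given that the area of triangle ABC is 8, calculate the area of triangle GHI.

For similar figures, the area ratio equals the square of the side ratio.
Side ratio (ABC to GHI) = 2:5, so area ratio = 2^2:5^2 = 4:25.
If the area of ABC is 8, then the area of GHI = 8 * (25/4) = 50.

50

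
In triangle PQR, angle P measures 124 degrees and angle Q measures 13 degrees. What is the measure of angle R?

Let angle R = x. Then 124 + 13 + x = 180.
x = 180 - 137 = 43 degrees.

43 degrees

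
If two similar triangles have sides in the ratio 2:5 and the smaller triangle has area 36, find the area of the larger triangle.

For similar figures, the area ratio equals the square of the side ratio.
Side ratio (the smaller triangle to the larger triangle) = 2:5, so area ratio = 2^2:5^2 = 4:25.
If the area of the smaller triangle is 36, then the area of the larger triangle = 36 * (25/4) = 225.

225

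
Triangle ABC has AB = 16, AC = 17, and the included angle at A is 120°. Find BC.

When two sides and the included angle are known, the law of cosines gives the third side.
c^2 = a^2 + b^2 - 2ab cos(C) generalizes the Pythagorean theorem to non-right triangles.
Here: BC^2 = 256 + 289 - 544*(-1/2) = 817
BC = sqrt(817)

sqrt(817)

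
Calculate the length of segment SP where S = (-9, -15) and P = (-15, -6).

d = sqrt((-15 - -9)^2 + (-6 - -15)^2)
d = sqrt(-6^2 + 9^2)
d = sqrt(36 + 81)
d = sqrt(117) = 3*sqrt(13)

3*sqrt(13)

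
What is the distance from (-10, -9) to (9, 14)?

d = sqrt((19)^2 + (23)^2) = sqrt(890)

sqrt(890)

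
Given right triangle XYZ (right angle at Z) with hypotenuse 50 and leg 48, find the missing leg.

YZ = sqrt(50^2 - 48^2) = sqrt(196) = 14

14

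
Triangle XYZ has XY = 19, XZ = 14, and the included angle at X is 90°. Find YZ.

The included angle is 90°, so the triangle is right-angled at X. The opposite side YZ is the hypotenuse.
By the Pythagorean theorem: YZ = sqrt(19^2 + 14^2) = sqrt(557) = sqrt(557).

sqrt(557)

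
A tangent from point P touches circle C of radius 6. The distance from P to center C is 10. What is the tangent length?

tangent = √(d² - r²) = √(10² - 6²) = √(100 - 36) = √64 = 8

8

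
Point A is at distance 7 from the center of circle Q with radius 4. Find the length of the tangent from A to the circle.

tangent = √(d² - r²) = √(7² - 4²) = √(49 - 16) = √33 = sqrt(33)

sqrt(33)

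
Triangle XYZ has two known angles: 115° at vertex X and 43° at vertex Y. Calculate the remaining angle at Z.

angle Z = 180 - 115 - 43 = 22 degrees.

22 degrees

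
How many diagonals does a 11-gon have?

Each of the 11 vertices connects to 8 non-adjacent vertices via diagonals.
Total connections = 11 × 8 = 88, but each diagonal is counted twice.
Number of diagonals = 88 / 2 = 44.

44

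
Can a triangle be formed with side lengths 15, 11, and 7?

Yes.
The triangle inequality requires that the sum of any two sides exceeds the third.
Here 7 + 11 = 18 > 15, so the condition is met.

Yes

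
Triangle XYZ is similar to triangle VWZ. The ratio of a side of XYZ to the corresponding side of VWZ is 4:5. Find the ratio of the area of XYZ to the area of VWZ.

Area scales with the square of linear dimensions. If every length is multiplied by 4/5, then the area is multiplied by (4/5)^2 = 16/25.
The area ratio is 16:25.

16:25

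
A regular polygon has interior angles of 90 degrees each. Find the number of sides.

Each interior angle of a regular n-gon is (n - 2) * 180 / n.
Setting this equal to 90:
(n - 2) * 180 / n = 90
Each exterior angle = 180 - 90 = 90 degrees.
Since exterior angles sum to 360: n = 360 / 90 = 4.

4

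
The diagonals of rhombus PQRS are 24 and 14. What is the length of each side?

The diagonals of a rhombus bisect each other at right angles.
Half-diagonals: 24/2 = 12 and 14/2 = 7
side = sqrt(12^2 + 7^2)
side = sqrt(144 + 49)
side = sqrt(193)

sqrt(193)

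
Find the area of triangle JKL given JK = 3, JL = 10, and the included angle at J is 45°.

When two sides and the included angle are known, the area formula is (1/2)ab sin(C).
The height from one side to the opposite vertex is 10 sin(45°) = 5*sqrt(2).
Area = (1/2) * 3 * 5*sqrt(2) = 15*sqrt(2)/2.

15*sqrt(2)/2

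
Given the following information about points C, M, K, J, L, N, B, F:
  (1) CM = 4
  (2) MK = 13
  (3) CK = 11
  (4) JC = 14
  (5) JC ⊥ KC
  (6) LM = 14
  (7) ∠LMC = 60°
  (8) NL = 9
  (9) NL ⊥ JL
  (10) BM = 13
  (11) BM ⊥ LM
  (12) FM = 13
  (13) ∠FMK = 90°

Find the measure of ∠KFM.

Step 1: By the law of cosines on triangle FMK: FK² = 13² + 13² − 2·13·13·cos(90°) = 338, so FK = 13·√2.
Step 2: By the inverse law of cosines on triangle KFM: cos(∠KFM) = ((13·√2)² + 13² − 13²) / (2·13·√2·13) = 338/478 = 0.7071, so ∠KFM = 45°.

Therefore, the measure of angle ∠KFM = 45°.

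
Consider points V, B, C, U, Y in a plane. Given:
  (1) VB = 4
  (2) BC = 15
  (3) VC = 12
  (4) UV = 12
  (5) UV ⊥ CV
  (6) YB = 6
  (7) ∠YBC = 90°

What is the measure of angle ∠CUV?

Step 1: By the law of cosines on triangle UVC: UC² = 12² + 12² − 2·12·12·cos(90°) = 288, so UC = 12·√2.
Step 2: By the inverse law of cosines on triangle CUV: cos(∠CUV) = ((12·√2)² + 12² − 12²) / (2·12·√2·12) = 288/407.29 = 0.7071, so ∠CUV = 45°.

Therefore, the measure of angle ∠CUV = 45°.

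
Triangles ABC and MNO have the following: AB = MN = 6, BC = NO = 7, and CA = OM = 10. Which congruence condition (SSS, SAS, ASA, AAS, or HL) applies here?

The given information provides:
AB = MN = 6, BC = NO = 7, and CA = OM = 10
This matches the SSS congruence theorem.
All three pairs of corresponding sides are equal (Side-Side-Side).

SSS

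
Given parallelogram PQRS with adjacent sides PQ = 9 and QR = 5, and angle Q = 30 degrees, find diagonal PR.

Using the law of cosines:
d^2 = 9^2 + 5^2 - 2(9)(5)cos(30 degrees)
d^2 = 81 + 25 - 90*sqrt(3)/2
d^2 = 106 - 45*sqrt(3)
d = sqrt(106 - 45*sqrt(3))

sqrt(106 - 45*sqrt(3))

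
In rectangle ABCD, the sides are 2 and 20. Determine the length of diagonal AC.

A rectangle's diagonal splits it into two right triangles, with the diagonal as the hypotenuse.
By the Pythagorean theorem, d^2 = 2^2 + 20^2 = 404.
Therefore d = sqrt(404) = 2*sqrt(101).

2*sqrt(101)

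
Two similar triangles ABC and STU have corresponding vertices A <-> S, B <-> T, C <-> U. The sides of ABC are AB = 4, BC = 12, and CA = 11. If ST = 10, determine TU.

Since the triangles are similar, the ratio of corresponding sides is constant.
Scale factor k = ST / AB = 10 / 4 = 5/2
TU = k * BC = 5/2 * 12 = 30

30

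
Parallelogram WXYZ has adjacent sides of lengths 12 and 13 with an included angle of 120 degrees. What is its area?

Area = a * b * sin(theta)
Area = 12 * 13 * sin(120 degrees)
Area = 156 * sqrt(3)/2
Area = 78*sqrt(3)

78*sqrt(3)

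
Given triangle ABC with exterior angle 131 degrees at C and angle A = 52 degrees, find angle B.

The exterior angle theorem states that an exterior angle equals the sum of the two non-adjacent interior angles.
So 131 = 52 + angle B, which gives angle B = 131 - 52 = 79 degrees.

79 degrees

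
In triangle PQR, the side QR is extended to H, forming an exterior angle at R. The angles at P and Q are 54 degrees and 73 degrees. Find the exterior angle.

By the exterior angle theorem, an exterior angle of a triangle equals the sum of the two remote interior angles.
Exterior angle = angle P + angle Q
Exterior angle = 54 + 73 = 127 degrees

127 degrees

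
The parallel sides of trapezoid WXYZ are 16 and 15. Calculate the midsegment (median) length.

midsegment = (16 + 15) / 2 = 31 / 2 = 31/2

31/2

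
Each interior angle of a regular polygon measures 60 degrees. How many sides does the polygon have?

Each interior angle of a regular n-gon is (n - 2) * 180 / n.
Setting this equal to 60:
(n - 2) * 180 / n = 60
Each exterior angle = 180 - 60 = 120 degrees.
Since exterior angles sum to 360: n = 360 / 120 = 3.

3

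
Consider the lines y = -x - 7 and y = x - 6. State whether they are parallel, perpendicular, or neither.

Slope of line 1: m1 = -1
Slope of line 2: m2 = 1
m1 * m2 = -1, so perpendicular.

Perpendicular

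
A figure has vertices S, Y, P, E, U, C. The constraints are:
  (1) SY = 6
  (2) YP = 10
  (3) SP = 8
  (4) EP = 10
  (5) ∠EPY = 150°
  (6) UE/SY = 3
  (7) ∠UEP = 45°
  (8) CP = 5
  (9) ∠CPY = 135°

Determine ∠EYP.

Step 1: By the law of cosines on triangle YPE: YE² = 10² + 10² − 2·10·10·cos(150°) = 373.21, so YE ≈ 19.32.
Step 2: By the inverse law of cosines on triangle EYP: cos(∠EYP) = (19.32² + 10² − 10²) / (2·19.32·10) = 373.21/386.37 = 0.9659, so ∠EYP = 15°.

Therefore, the measure of angle ∠EYP = 15°.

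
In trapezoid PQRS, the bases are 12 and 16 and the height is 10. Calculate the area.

Area of a trapezoid = (base1 + base2) * height / 2
Area = (12 + 16) * 10 / 2
Area = 28 * 10 / 2
Area = 280 / 2
Area = 140

140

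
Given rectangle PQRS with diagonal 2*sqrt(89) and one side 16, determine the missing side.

Using the Pythagorean theorem: d^2 = a^2 + b^2
b^2 = d^2 - a^2
b^2 = 356 - 256
b^2 = 100
b = sqrt(100) = 10

10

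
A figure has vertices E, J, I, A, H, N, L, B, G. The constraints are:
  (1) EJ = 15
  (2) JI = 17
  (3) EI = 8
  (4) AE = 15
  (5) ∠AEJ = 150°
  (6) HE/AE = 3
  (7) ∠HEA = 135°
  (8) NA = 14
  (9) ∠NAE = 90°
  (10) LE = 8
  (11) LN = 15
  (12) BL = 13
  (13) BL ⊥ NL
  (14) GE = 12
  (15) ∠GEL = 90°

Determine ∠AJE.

Step 1: By the law of cosines on triangle JEA: JA² = 15² + 15² − 2·15·15·cos(150°) = 839.71, so JA ≈ 28.98.
Step 2: By the inverse law of cosines on triangle AJE: cos(∠AJE) = (28.98² + 15² − 15²) / (2·28.98·15) = 839.71/869.33 = 0.9659, so ∠AJE = 15°.

Therefore, the measure of angle ∠AJE = 15°.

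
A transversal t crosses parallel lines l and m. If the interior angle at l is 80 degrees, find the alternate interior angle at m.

Alternate interior angles formed by parallel lines and a transversal are equal.
The given angle is 80 degrees.
The alternate interior angle = 80 degrees.

80 degrees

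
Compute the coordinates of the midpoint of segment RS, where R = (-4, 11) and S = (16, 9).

The midpoint is the point halfway along the segment.
Move half the horizontal distance: -4 + (16 - -4)/2 = -4 + 20/2 = 6
Move half the vertical distance: 11 + (9 - 11)/2 = 11 + -2/2 = 10
Midpoint = (6, 10)

(6, 10)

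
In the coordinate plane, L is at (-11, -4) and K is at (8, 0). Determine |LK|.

The horizontal distance is |8 - -11| = 19 and the vertical distance is |0 - -4| = 4.
By the Pythagorean theorem, d = sqrt(19^2 + 4^2) = sqrt(377).

sqrt(377)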